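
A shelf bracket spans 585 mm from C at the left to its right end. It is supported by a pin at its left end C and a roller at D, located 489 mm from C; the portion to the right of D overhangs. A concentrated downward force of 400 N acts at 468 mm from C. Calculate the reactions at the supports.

C_x = 0, C_y = 17.18 N, D_y = 382.8 N

Moments about C: D_y·489 − 400·468 = 0 → D_y = 187200/489 = 382.822 ≈ 382.8 N.
ΣF_y = 0: C_y + 382.822 − 400 = 0 → C_y = 17.18 N.
ΣF_x = 0: no horizontal applied forces, so C_x = 0.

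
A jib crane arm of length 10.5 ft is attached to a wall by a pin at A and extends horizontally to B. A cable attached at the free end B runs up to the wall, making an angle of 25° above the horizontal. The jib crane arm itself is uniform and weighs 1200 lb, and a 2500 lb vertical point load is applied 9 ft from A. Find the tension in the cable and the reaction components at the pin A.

T = 6490 lb, A_x = 5882 lb, A_y = 957.1 lb

ΣM about A: T·sin25°·10.5 − 1200·5.25 − 2500·9 = 0 → T = 28800/(10.5·0.422618) = 6490.16 ≈ 6490 lb.
ΣF_x = 0: A_x − T·cos25° = 0 → A_x = 6490.16 × 0.906308 = 5882 lb.
ΣF_y = 0: A_y + T·sin25° − 1200 − 2500 = 0 → A_y = 3700 − 6490.16 × 0.422618 = 957.1 lb.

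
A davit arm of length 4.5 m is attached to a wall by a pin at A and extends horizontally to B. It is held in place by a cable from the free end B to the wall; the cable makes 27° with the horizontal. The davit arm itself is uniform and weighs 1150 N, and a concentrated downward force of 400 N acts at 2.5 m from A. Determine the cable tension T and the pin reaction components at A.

ΣM about A: T·sin27°·4.5 − 1150·2.25 − 400·2.5 = 0 → T = 3587.5/(4.5·0.45399) = 1756.03 ≈ 1756 N.
ΣF_x = 0: A_x − T·cos27° = 0 → A_x = 1756.03 × 0.891007 = 1565 N.
ΣF_y = 0: A_y + T·sin27° − 1150 − 400 = 0 → A_y = 1550 − 1756.03 × 0.45399 = 752.8 N.

T = 1756 N, A_x = 1565 N, A_y = 752.8 N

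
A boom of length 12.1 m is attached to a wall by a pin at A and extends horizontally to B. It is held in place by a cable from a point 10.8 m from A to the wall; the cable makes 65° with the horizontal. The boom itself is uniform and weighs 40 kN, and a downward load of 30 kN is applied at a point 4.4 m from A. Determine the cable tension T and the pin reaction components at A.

ΣM about A: T·sin65°·10.8 − 40·6.05 − 30·4.4 = 0 → T = 374/(10.8·0.906308) = 38.2096 ≈ 38.21 kN.
ΣF_x = 0: A_x − T·cos65° = 0 → A_x = 38.2096 × 0.422618 = 16.15 kN.
ΣF_y = 0: A_y + T·sin65° − 40 − 30 = 0 → A_y = 70 − 38.2096 × 0.906308 = 35.37 kN.

T = 38.21 kN, A_x = 16.15 kN, A_y = 35.37 kN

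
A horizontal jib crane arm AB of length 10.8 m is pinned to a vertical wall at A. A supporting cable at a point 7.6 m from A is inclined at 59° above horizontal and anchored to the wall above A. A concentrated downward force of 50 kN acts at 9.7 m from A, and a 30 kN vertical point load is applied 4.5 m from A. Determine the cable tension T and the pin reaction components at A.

ΣM about A: T·sin59°·7.6 − 50·9.7 − 30·4.5 = 0 → T = 620/(7.6·0.857167) = 95.1728 ≈ 95.17 kN.
ΣF_x = 0: A_x − T·cos59° = 0 → A_x = 95.1728 × 0.515038 = 49.02 kN.
ΣF_y = 0: A_y + T·sin59° − 50 − 30 = 0 → A_y = 80 − 95.1728 × 0.857167 = -1.579 kN.

T = 95.17 kN, A_x = 49.02 kN, A_y = -1.579 kN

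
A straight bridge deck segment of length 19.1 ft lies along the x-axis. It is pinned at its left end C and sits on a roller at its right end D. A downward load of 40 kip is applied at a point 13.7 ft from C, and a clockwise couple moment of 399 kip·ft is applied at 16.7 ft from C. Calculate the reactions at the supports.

C_x = 0, C_y = -9.581 kip, D_y = 49.58 kip

Moments about C: D_y·19.1 − 40·13.7 − 399 = 0 → D_y = 947/19.1 = 49.5812 ≈ 49.58 kip.
ΣF_y = 0: C_y + 49.5812 − 40 = 0 → C_y = -9.581 kip.
ΣF_x = 0: no horizontal applied forces, so C_x = 0.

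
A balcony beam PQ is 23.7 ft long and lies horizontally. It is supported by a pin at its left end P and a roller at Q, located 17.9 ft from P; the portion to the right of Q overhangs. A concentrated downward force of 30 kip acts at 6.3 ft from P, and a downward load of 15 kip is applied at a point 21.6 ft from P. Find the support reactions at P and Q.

P_x = 0, P_y = 16.34 kip, Q_y = 28.66 kip

Taking moments about P: Q_y·17.9 − 30·6.3 − 15·21.6 = 0 → Q_y = 513/17.9 = 28.6592 ≈ 28.66 kip.
ΣF_y = 0: P_y + 28.6592 − 30 − 15 = 0 → P_y = 16.34 kip.
ΣF_x = 0: no horizontal applied forces, so P_x = 0.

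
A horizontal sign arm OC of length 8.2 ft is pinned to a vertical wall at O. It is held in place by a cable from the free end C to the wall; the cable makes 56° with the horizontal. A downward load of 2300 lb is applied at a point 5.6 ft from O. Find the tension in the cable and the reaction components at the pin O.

ΣM about O: T·sin56°·8.2 − 2300·5.6 = 0 → T = 12880/(8.2·0.829038) = 1894.64 ≈ 1895 lb.
ΣF_x = 0: O_x − T·cos56° = 0 → O_x = 1894.64 × 0.559193 = 1059 lb.
ΣF_y = 0: O_y + T·sin56° − 2300 = 0 → O_y = 2300 − 1894.64 × 0.829038 = 729.3 lb.

T = 1895 lb, O_x = 1059 lb, O_y = 729.3 lb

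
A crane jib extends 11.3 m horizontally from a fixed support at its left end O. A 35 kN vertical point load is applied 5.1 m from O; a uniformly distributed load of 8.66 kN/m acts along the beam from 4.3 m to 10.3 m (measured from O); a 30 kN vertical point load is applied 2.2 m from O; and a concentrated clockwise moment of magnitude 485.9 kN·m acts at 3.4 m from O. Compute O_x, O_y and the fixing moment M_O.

O_x = 0, O_y = 117.0 kN, M_O = 1110 kN·m

Resultant of the distributed load: 8.66 × 6 = 51.96 kN at 7.3 m from O.
ΣF_x = 0: O_x = 0.
ΣF_y = 0: O_y − 35 − 8.66·6 − 30 = 0 → O_y = 117.0 kN.
ΣM about O: M_O − 35·5.1 − (8.66·6)·7.3 − 30·2.2 − 485.9 = 0 → M_O = 1110 kN·m.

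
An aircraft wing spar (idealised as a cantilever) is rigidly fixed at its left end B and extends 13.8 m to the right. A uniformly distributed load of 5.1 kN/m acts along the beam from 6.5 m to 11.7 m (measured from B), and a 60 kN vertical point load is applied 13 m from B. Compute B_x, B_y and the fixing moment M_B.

B_x = 0, B_y = 86.52 kN, M_B = 1021 kN·m

Resultant of the distributed load: 5.1 × 5.2 = 26.52 kN at 9.1 m from B.
ΣF_x = 0: B_x = 0.
ΣF_y = 0: B_y − 5.1·5.2 − 60 = 0 → B_y = 86.52 kN.
ΣM about B: M_B − (5.1·5.2)·9.1 − 60·13 = 0 → M_B = 1021 kN·m.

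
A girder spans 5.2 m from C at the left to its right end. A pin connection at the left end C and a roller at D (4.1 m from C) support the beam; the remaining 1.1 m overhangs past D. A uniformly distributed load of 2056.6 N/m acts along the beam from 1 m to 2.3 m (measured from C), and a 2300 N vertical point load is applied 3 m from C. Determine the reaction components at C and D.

C_x = 0, C_y = 2215 N, D_y = 2759 N

Resultant of the distributed load: 2056.6 × 1.3 = 2673.58 N at 1.65 m from C.
Taking moments about C: D_y·4.1 − (2056.6·1.3)·1.65 − 2300·3 = 0 → D_y = 11311.407/4.1 = 2758.88 ≈ 2759 N.
ΣF_y = 0: C_y + 2758.88 − 2056.6·1.3 − 2300 = 0 → C_y = 2215 N.
ΣF_x = 0: no horizontal applied forces, so C_x = 0.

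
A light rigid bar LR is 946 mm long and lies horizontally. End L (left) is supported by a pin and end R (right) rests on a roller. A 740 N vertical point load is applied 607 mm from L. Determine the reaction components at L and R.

Moments about L: R_y·946 − 740·607 = 0 → R_y = 449180/946 = 474.82 ≈ 474.8 N.
ΣF_y = 0: L_y + 474.82 − 740 = 0 → L_y = 265.2 N.
ΣF_x = 0: no horizontal applied forces, so L_x = 0.

L_x = 0, L_y = 265.2 N, R_y = 474.8 N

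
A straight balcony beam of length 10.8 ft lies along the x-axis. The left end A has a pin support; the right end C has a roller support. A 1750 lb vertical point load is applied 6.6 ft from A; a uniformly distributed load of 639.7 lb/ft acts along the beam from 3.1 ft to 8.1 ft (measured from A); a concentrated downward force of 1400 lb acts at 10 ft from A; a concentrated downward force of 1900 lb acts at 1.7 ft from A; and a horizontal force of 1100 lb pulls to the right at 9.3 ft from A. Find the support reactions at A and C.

A_x = -1100 lb, A_y = 3925 lb, C_y = 4323 lb

Resultant of the distributed load: 639.7 × 5 = 3198.5 lb at 5.6 ft from A.
ΣM about A: C_y·10.8 − 1750·6.6 − (639.7·5)·5.6 − 1400·10 − 1900·1.7 = 0 → C_y = 46691.6/10.8 = 4323.3 ≈ 4323 lb.
ΣF_y = 0: A_y + 4323.3 − 1750 − 639.7·5 − 1400 − 1900 = 0 → A_y = 3925 lb.
ΣF_x = 0: A_x + 1100 = 0 → A_x = -1100 lb.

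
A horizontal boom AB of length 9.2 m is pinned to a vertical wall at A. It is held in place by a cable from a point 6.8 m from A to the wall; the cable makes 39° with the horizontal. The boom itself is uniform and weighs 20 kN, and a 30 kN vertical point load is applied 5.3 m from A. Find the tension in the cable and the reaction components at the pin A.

ΣM about A: T·sin39°·6.8 − 20·4.6 − 30·5.3 = 0 → T = 251/(6.8·0.62932) = 58.6534 ≈ 58.65 kN.
ΣF_x = 0: A_x − T·cos39° = 0 → A_x = 58.6534 × 0.777146 = 45.58 kN.
ΣF_y = 0: A_y + T·sin39° − 20 − 30 = 0 → A_y = 50 − 58.6534 × 0.62932 = 13.09 kN.

T = 58.65 kN, A_x = 45.58 kN, A_y = 13.09 kN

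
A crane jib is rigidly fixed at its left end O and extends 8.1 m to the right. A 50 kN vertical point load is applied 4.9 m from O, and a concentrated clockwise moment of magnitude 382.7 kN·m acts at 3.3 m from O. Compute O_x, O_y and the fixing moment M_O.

O_x = 0, O_y = 50.00 kN, M_O = 627.7 kN·m

ΣF_x = 0: O_x = 0.
ΣF_y = 0: O_y − 50 = 0 → O_y = 50.00 kN.
ΣM about O: M_O − 50·4.9 − 382.7 = 0 → M_O = 627.7 kN·m.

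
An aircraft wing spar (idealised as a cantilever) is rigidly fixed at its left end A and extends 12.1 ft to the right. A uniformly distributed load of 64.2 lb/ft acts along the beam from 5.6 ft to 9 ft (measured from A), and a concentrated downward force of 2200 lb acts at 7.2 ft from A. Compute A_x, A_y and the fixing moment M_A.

Resultant of the distributed load: 64.2 × 3.4 = 218.28 lb at 7.3 ft from A.
ΣF_x = 0: A_x = 0.
ΣF_y = 0: A_y − 64.2·3.4 − 2200 = 0 → A_y = 2418 lb.
ΣM about A: M_A − (64.2·3.4)·7.3 − 2200·7.2 = 0 → M_A = 17430 lb·ft.

A_x = 0, A_y = 2418 lb, M_A = 17430 lb·ft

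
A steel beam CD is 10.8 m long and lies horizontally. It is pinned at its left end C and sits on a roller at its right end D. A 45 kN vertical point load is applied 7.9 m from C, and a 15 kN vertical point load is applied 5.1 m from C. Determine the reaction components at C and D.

C_x = 0, C_y = 20.00 kN, D_y = 40.00 kN

Taking moments about C: D_y·10.8 − 45·7.9 − 15·5.1 = 0 → D_y = 432/10.8 = 40.00 kN.
ΣF_y = 0: C_y + 40 − 45 − 15 = 0 → C_y = 20.00 kN.
ΣF_x = 0: no horizontal applied forces, so C_x = 0.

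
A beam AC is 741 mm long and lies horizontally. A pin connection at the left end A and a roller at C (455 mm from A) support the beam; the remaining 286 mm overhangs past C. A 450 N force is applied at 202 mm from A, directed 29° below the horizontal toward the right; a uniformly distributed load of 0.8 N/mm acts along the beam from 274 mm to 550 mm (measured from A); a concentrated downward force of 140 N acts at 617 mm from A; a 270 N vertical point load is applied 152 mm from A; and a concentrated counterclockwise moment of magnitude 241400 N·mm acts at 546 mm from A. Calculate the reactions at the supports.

A_x = -393.6 N, A_y = 802.7 N, C_y = 46.28 N

Resultant of the distributed load: 0.8 × 276 = 220.8 N at 412 mm from A.
Moments about A: C_y·455 − 450·sin29°·202 − (0.8·276)·412 − 140·617 − 270·152 + 241400 = 0 → C_y = 21058.8/455 = 46.2831 ≈ 46.28 N.
ΣF_y = 0: A_y + 46.2831 − 450·sin29° − 0.8·276 − 140 − 270 = 0 → A_y = 802.7 N.
ΣF_x = 0: A_x + 450·cos29° = 0 → A_x = -393.6 N.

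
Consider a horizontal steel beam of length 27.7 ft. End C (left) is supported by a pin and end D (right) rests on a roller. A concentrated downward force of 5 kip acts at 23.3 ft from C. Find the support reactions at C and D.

C_x = 0, C_y = 0.7942 kip, D_y = 4.206 kip

Taking moments about C: D_y·27.7 − 5·23.3 = 0 → D_y = 116.5/27.7 = 4.20578 ≈ 4.206 kip.
ΣF_y = 0: C_y + 4.20578 − 5 = 0 → C_y = 0.7942 kip.
ΣF_x = 0: no horizontal applied forces, so C_x = 0.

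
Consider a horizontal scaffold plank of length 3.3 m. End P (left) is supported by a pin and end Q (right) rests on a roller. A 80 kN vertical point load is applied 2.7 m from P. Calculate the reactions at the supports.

ΣM about P: Q_y·3.3 − 80·2.7 = 0 → Q_y = 216/3.3 = 65.4545 ≈ 65.45 kN.
ΣF_y = 0: P_y + 65.4545 − 80 = 0 → P_y = 14.55 kN.
ΣF_x = 0: no horizontal applied forces, so P_x = 0.

P_x = 0, P_y = 14.55 kN, Q_y = 65.45 kN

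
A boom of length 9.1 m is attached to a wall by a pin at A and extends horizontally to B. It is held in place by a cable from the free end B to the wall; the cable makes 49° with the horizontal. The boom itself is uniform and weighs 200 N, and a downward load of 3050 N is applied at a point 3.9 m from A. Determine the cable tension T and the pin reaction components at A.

ΣM about A: T·sin49°·9.1 − 200·4.55 − 3050·3.9 = 0 → T = 12805/(9.1·0.75471) = 1864.48 ≈ 1864 N.
ΣF_x = 0: A_x − T·cos49° = 0 → A_x = 1864.48 × 0.656059 = 1223 N.
ΣF_y = 0: A_y + T·sin49° − 200 − 3050 = 0 → A_y = 3250 − 1864.48 × 0.75471 = 1843 N.

T = 1864 N, A_x = 1223 N, A_y = 1843 N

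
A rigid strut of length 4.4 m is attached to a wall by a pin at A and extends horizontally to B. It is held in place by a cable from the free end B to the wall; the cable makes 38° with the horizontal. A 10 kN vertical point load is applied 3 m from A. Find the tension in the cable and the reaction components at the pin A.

ΣM about A: T·sin38°·4.4 − 10·3 = 0 → T = 30/(4.4·0.615661) = 11.0746 ≈ 11.07 kN.
ΣF_x = 0: A_x − T·cos38° = 0 → A_x = 11.0746 × 0.788011 = 8.727 kN.
ΣF_y = 0: A_y + T·sin38° − 10 = 0 → A_y = 10 − 11.0746 × 0.615661 = 3.182 kN.

T = 11.07 kN, A_x = 8.727 kN, A_y = 3.182 kN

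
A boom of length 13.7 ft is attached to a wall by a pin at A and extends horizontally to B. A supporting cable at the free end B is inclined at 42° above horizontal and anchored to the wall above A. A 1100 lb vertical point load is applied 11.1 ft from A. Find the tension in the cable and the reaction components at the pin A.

T = 1332 lb, A_x = 989.8 lb, A_y = 208.8 lb

ΣM about A: T·sin42°·13.7 − 1100·11.1 = 0 → T = 12210/(13.7·0.669131) = 1331.94 ≈ 1332 lb.
ΣF_x = 0: A_x − T·cos42° = 0 → A_x = 1331.94 × 0.743145 = 989.8 lb.
ΣF_y = 0: A_y + T·sin42° − 1100 = 0 → A_y = 1100 − 1331.94 × 0.669131 = 208.8 lb.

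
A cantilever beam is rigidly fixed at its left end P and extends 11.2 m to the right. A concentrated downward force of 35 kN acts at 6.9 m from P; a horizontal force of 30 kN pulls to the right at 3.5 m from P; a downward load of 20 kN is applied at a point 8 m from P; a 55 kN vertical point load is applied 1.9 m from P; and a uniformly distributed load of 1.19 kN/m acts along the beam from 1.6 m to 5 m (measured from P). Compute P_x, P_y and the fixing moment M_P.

Resultant of the distributed load: 1.19 × 3.4 = 4.046 kN at 3.3 m from P.
ΣF_x = 0: P_x + 30 = 0 → P_x = -30.00 kN.
ΣF_y = 0: P_y − 35 − 20 − 55 − 1.19·3.4 = 0 → P_y = 114.0 kN.
ΣM about P: M_P − 35·6.9 − 20·8 − 55·1.9 − (1.19·3.4)·3.3 = 0 → M_P = 519.4 kN·m.

P_x = -30.00 kN, P_y = 114.0 kN, M_P = 519.4 kN·m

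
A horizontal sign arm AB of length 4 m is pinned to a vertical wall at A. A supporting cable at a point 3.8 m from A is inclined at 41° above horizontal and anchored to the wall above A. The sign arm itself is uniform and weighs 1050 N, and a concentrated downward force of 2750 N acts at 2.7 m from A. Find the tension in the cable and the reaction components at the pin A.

T = 3821 N, A_x = 2883 N, A_y = 1293 N

ΣM about A: T·sin41°·3.8 − 1050·2 − 2750·2.7 = 0 → T = 9525/(3.8·0.656059) = 3820.66 ≈ 3821 N.
ΣF_x = 0: A_x − T·cos41° = 0 → A_x = 3820.66 × 0.75471 = 2883 N.
ΣF_y = 0: A_y + T·sin41° − 1050 − 2750 = 0 → A_y = 3800 − 3820.66 × 0.656059 = 1293 N.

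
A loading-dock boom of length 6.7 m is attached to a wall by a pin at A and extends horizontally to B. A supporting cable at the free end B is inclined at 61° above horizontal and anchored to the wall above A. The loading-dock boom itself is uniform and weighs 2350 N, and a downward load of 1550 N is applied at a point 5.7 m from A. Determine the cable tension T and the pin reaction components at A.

T = 2851 N, A_x = 1382 N, A_y = 1406 N

ΣM about A: T·sin61°·6.7 − 2350·3.35 − 1550·5.7 = 0 → T = 16707.5/(6.7·0.87462) = 2851.13 ≈ 2851 N.
ΣF_x = 0: A_x − T·cos61° = 0 → A_x = 2851.13 × 0.48481 = 1382 N.
ΣF_y = 0: A_y + T·sin61° − 2350 − 1550 = 0 → A_y = 3900 − 2851.13 × 0.87462 = 1406 N.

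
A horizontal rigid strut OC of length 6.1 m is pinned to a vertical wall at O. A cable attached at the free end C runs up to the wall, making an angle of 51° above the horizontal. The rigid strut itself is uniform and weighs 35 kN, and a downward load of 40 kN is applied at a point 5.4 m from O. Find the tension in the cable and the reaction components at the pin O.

T = 68.08 kN, O_x = 42.85 kN, O_y = 22.09 kN

ΣM about O: T·sin51°·6.1 − 35·3.05 − 40·5.4 = 0 → T = 322.75/(6.1·0.777146) = 68.0822 ≈ 68.08 kN.
ΣF_x = 0: O_x − T·cos51° = 0 → O_x = 68.0822 × 0.62932 = 42.85 kN.
ΣF_y = 0: O_y + T·sin51° − 35 − 40 = 0 → O_y = 75 − 68.0822 × 0.777146 = 22.09 kN.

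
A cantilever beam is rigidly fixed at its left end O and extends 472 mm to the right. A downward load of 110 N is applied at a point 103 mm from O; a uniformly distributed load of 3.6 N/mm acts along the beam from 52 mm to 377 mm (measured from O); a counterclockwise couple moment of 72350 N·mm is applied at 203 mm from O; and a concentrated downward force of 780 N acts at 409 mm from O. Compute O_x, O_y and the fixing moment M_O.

O_x = 0, O_y = 2060 N, M_O = 509000 N·mm

Resultant of the distributed load: 3.6 × 325 = 1170 N at 214.5 mm from O.
ΣF_x = 0: O_x = 0.
ΣF_y = 0: O_y − 110 − 3.6·325 − 780 = 0 → O_y = 2060 N.
ΣM about O: M_O − 110·103 − (3.6·325)·214.5 + 72350 − 780·409 = 0 → M_O = 509000 N·mm.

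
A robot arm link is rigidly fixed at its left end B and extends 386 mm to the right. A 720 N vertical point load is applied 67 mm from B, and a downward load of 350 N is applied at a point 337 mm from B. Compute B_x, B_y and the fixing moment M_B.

B_x = 0, B_y = 1070 N, M_B = 166200 N·mm

ΣF_x = 0: B_x = 0.
ΣF_y = 0: B_y − 720 − 350 = 0 → B_y = 1070 N.
ΣM about B: M_B − 720·67 − 350·337 = 0 → M_B = 166200 N·mm.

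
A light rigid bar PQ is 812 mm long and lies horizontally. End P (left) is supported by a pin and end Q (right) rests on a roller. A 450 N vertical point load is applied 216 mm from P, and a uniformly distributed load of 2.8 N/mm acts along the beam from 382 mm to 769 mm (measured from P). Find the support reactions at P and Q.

Resultant of the distributed load: 2.8 × 387 = 1083.6 N at 575.5 mm from P.
Moments about P: Q_y·812 − 450·216 − (2.8·387)·575.5 = 0 → Q_y = 720811.8/812 = 887.699 ≈ 887.7 N.
ΣF_y = 0: P_y + 887.699 − 450 − 2.8·387 = 0 → P_y = 645.9 N.
ΣF_x = 0: no horizontal applied forces, so P_x = 0.

P_x = 0, P_y = 645.9 N, Q_y = 887.7 N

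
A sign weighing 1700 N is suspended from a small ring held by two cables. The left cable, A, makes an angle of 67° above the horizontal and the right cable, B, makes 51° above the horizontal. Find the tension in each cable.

T_A = 1212 N, T_B = 752.3 N

ΣF_x = 0: −T_A·cos67° + T_B·cos51° = 0 → T_B = 0.620878·T_A.
ΣF_y = 0: T_A·sin67° + T_B·sin51° = 1700.
Substitute: T_A·(0.920505 + 0.620878·0.777146) = 1700 → T_A = 1211.67 ≈ 1212 N.
Then T_B = 0.620878 × 1211.67 = 752.3 N.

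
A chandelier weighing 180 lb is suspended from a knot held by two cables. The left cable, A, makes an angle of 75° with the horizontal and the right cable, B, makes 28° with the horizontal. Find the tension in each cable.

ΣF_x = 0: −T_A·cos75° + T_B·cos28° = 0 → T_B = 0.293131·T_A.
ΣF_y = 0: T_A·sin75° + T_B·sin28° = 180.
Substitute: T_A·(0.965926 + 0.293131·0.469472) = 180 → T_A = 163.111 ≈ 163.1 lb.
Then T_B = 0.293131 × 163.111 = 47.81 lb.

T_A = 163.1 lb, T_B = 47.81 lb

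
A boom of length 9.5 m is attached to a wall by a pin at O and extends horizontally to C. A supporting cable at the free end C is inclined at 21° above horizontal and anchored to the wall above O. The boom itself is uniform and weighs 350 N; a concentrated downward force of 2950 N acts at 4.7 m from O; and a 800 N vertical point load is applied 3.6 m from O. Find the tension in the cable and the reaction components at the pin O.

ΣM about O: T·sin21°·9.5 − 350·4.75 − 2950·4.7 − 800·3.6 = 0 → T = 18407.5/(9.5·0.358368) = 5406.82 ≈ 5407 N.
ΣF_x = 0: O_x − T·cos21° = 0 → O_x = 5406.82 × 0.93358 = 5048 N.
ΣF_y = 0: O_y + T·sin21° − 350 − 2950 − 800 = 0 → O_y = 4100 − 5406.82 × 0.358368 = 2162 N.

T = 5407 N, O_x = 5048 N, O_y = 2162 N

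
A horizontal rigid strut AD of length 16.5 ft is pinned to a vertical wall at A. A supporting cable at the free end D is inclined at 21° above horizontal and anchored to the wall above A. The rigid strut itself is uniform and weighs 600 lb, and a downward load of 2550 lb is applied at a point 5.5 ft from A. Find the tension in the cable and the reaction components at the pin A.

T = 3209 lb, A_x = 2996 lb, A_y = 2000 lb

ΣM about A: T·sin21°·16.5 − 600·8.25 − 2550·5.5 = 0 → T = 18975/(16.5·0.358368) = 3208.99 ≈ 3209 lb.
ΣF_x = 0: A_x − T·cos21° = 0 → A_x = 3208.99 × 0.93358 = 2996 lb.
ΣF_y = 0: A_y + T·sin21° − 600 − 2550 = 0 → A_y = 3150 − 3208.99 × 0.358368 = 2000 lb.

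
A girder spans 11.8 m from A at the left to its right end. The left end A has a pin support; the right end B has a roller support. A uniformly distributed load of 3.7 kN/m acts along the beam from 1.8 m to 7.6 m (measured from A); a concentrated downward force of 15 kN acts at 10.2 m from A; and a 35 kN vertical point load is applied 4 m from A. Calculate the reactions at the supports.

Resultant of the distributed load: 3.7 × 5.8 = 21.46 kN at 4.7 m from A.
Moments about A: B_y·11.8 − (3.7·5.8)·4.7 − 15·10.2 − 35·4 = 0 → B_y = 393.862/11.8 = 33.3781 ≈ 33.38 kN.
ΣF_y = 0: A_y + 33.3781 − 3.7·5.8 − 15 − 35 = 0 → A_y = 38.08 kN.
ΣF_x = 0: no horizontal applied forces, so A_x = 0.

A_x = 0, A_y = 38.08 kN, B_y = 33.38 kN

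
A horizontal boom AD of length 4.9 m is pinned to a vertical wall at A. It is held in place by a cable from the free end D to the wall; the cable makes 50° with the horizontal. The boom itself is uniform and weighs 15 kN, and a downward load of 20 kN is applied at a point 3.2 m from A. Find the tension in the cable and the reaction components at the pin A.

ΣM about A: T·sin50°·4.9 − 15·2.45 − 20·3.2 = 0 → T = 100.75/(4.9·0.766044) = 26.8408 ≈ 26.84 kN.
ΣF_x = 0: A_x − T·cos50° = 0 → A_x = 26.8408 × 0.642788 = 17.25 kN.
ΣF_y = 0: A_y + T·sin50° − 15 − 20 = 0 → A_y = 35 − 26.8408 × 0.766044 = 14.44 kN.

T = 26.84 kN, A_x = 17.25 kN, A_y = 14.44 kN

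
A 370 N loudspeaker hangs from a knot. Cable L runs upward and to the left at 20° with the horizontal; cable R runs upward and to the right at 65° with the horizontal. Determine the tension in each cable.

T_L = 157.0 N, T_R = 349.0 N

ΣF_x = 0: −T_L·cos20° + T_R·cos65° = 0 → T_R = 2.2235·T_L.
ΣF_y = 0: T_L·sin20° + T_R·sin65° = 370.
Substitute: T_L·(0.34202 + 2.2235·0.906308) = 370 → T_L = 156.966 ≈ 157.0 N.
Then T_R = 2.2235 × 156.966 = 349.0 N.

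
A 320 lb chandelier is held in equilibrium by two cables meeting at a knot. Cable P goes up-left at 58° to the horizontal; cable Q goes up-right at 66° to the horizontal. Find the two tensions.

ΣF_x = 0: −T_P·cos58° + T_Q·cos66° = 0 → T_Q = 1.30286·T_P.
ΣF_y = 0: T_P·sin58° + T_Q·sin66° = 320.
Substitute: T_P·(0.848048 + 1.30286·0.913545) = 320 → T_P = 156.996 ≈ 157.0 lb.
Then T_Q = 1.30286 × 156.996 = 204.5 lb.

T_P = 157.0 lb, T_Q = 204.5 lb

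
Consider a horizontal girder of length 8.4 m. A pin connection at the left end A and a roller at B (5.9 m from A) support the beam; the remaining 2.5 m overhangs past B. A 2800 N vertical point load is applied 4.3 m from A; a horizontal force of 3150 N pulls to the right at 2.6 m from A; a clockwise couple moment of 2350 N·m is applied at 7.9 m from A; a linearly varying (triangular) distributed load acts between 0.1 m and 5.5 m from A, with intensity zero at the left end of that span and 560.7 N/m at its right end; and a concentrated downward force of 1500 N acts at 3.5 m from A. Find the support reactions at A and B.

A_x = -3150 N, A_y = 1536 N, B_y = 4278 N

Resultant of the triangular load: ½ × 560.7 × 5.4 = 1513.89 N, acting at 3.7 m from A (one-third of the span from the peak).
Moments about A: B_y·5.9 − 2800·4.3 − 2350 − (½·560.7·5.4)·3.7 − 1500·3.5 = 0 → B_y = 25241.393/5.9 = 4278.2 ≈ 4278 N.
ΣF_y = 0: A_y + 4278.2 − 2800 − ½·560.7·5.4 − 1500 = 0 → A_y = 1536 N.
ΣF_x = 0: A_x + 3150 = 0 → A_x = -3150 N.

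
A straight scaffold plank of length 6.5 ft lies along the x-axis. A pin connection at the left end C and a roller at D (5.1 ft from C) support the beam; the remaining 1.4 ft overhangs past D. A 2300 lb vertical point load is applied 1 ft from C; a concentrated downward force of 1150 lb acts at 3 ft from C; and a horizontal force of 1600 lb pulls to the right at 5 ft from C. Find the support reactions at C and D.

Taking moments about C: D_y·5.1 − 2300·1 − 1150·3 = 0 → D_y = 5750/5.1 = 1127.45 ≈ 1127 lb.
ΣF_y = 0: C_y + 1127.45 − 2300 − 1150 = 0 → C_y = 2323 lb.
ΣF_x = 0: C_x + 1600 = 0 → C_x = -1600 lb.

C_x = -1600 lb, C_y = 2323 lb, D_y = 1127 lb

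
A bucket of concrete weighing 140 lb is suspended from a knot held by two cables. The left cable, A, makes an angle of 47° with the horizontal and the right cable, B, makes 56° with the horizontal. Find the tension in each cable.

T_A = 80.35 lb, T_B = 97.99 lb

ΣF_x = 0: −T_A·cos47° + T_B·cos56° = 0 → T_B = 1.21961·T_A.
ΣF_y = 0: T_A·sin47° + T_B·sin56° = 140.
Substitute: T_A·(0.731354 + 1.21961·0.829038) = 140 → T_A = 80.3463 ≈ 80.35 lb.
Then T_B = 1.21961 × 80.3463 = 97.99 lb.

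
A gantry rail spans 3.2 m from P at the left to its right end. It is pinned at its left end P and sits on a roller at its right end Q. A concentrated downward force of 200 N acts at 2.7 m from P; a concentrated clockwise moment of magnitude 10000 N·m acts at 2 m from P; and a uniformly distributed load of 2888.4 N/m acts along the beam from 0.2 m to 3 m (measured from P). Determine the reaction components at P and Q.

Resultant of the distributed load: 2888.4 × 2.8 = 8087.52 N at 1.6 m from P.
Moments about P: Q_y·3.2 − 200·2.7 − 10000 − (2888.4·2.8)·1.6 = 0 → Q_y = 23480.032/3.2 = 7337.51 ≈ 7338 N.
ΣF_y = 0: P_y + 7337.51 − 200 − 2888.4·2.8 = 0 → P_y = 950.0 N.
ΣF_x = 0: no horizontal applied forces, so P_x = 0.

P_x = 0, P_y = 950.0 N, Q_y = 7338 N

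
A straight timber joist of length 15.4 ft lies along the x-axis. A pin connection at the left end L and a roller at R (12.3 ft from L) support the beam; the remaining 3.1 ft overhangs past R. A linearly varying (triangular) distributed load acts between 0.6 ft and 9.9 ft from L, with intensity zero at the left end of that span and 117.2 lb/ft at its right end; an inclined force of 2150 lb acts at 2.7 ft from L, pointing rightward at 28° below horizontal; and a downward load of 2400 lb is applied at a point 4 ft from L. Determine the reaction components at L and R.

L_x = -1898 lb, L_y = 2651 lb, R_y = 1303 lb

Resultant of the triangular load: ½ × 117.2 × 9.3 = 544.98 lb, acting at 6.8 ft from L (one-third of the span from the peak).
Moments about L: R_y·12.3 − (½·117.2·9.3)·6.8 − 2150·sin28°·2.7 − 2400·4 = 0 → R_y = 16031.1/12.3 = 1303.34 ≈ 1303 lb.
ΣF_y = 0: L_y + 1303.34 − ½·117.2·9.3 − 2150·sin28° − 2400 = 0 → L_y = 2651 lb.
ΣF_x = 0: L_x + 2150·cos28° = 0 → L_x = -1898 lb.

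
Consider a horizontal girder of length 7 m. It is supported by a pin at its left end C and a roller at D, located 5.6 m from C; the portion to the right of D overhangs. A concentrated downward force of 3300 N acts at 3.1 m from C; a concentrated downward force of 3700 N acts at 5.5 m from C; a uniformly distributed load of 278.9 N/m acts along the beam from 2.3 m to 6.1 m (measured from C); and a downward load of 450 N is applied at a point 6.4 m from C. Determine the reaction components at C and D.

C_x = 0, C_y = 1740 N, D_y = 6770 N

Resultant of the distributed load: 278.9 × 3.8 = 1059.82 N at 4.2 m from C.
Moments about C: D_y·5.6 − 3300·3.1 − 3700·5.5 − (278.9·3.8)·4.2 − 450·6.4 = 0 → D_y = 37911.244/5.6 = 6769.86 ≈ 6770 N.
ΣF_y = 0: C_y + 6769.86 − 3300 − 3700 − 278.9·3.8 − 450 = 0 → C_y = 1740 N.
ΣF_x = 0: no horizontal applied forces, so C_x = 0.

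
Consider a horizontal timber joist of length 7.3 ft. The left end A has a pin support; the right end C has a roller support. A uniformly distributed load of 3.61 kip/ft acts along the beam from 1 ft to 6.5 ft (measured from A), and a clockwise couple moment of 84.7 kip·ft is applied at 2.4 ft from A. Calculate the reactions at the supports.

A_x = 0, A_y = -1.947 kip, C_y = 21.80 kip

Resultant of the distributed load: 3.61 × 5.5 = 19.855 kip at 3.75 ft from A.
Moments about A: C_y·7.3 − (3.61·5.5)·3.75 − 84.7 = 0 → C_y = 159.15625/7.3 = 21.8022 ≈ 21.80 kip.
ΣF_y = 0: A_y + 21.8022 − 3.61·5.5 = 0 → A_y = -1.947 kip.
ΣF_x = 0: no horizontal applied forces, so A_x = 0.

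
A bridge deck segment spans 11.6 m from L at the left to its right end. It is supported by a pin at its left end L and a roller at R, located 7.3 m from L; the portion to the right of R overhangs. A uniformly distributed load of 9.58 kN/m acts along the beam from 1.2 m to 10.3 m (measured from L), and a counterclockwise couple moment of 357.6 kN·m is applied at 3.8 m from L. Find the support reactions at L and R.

L_x = 0, L_y = 67.50 kN, R_y = 19.68 kN

Resultant of the distributed load: 9.58 × 9.1 = 87.178 kN at 5.75 m from L.
Moments about L: R_y·7.3 − (9.58·9.1)·5.75 + 357.6 = 0 → R_y = 143.6735/7.3 = 19.6813 ≈ 19.68 kN.
ΣF_y = 0: L_y + 19.6813 − 9.58·9.1 = 0 → L_y = 67.50 kN.
ΣF_x = 0: no horizontal applied forces, so L_x = 0.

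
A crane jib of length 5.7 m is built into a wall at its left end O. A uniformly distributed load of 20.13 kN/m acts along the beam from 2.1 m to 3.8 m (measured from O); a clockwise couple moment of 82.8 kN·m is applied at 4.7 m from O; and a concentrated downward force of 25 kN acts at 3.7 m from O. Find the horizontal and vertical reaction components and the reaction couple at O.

Resultant of the distributed load: 20.13 × 1.7 = 34.221 kN at 2.95 m from O.
ΣF_x = 0: O_x = 0.
ΣF_y = 0: O_y − 20.13·1.7 − 25 = 0 → O_y = 59.22 kN.
ΣM about O: M_O − (20.13·1.7)·2.95 − 82.8 − 25·3.7 = 0 → M_O = 276.3 kN·m.

O_x = 0, O_y = 59.22 kN, M_O = 276.3 kN·m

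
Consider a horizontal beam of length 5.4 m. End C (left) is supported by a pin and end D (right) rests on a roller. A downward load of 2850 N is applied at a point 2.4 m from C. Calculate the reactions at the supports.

C_x = 0, C_y = 1583 N, D_y = 1267 N

Taking moments about C: D_y·5.4 − 2850·2.4 = 0 → D_y = 6840/5.4 = 1266.67 ≈ 1267 N.
ΣF_y = 0: C_y + 1266.67 − 2850 = 0 → C_y = 1583 N.
ΣF_x = 0: no horizontal applied forces, so C_x = 0.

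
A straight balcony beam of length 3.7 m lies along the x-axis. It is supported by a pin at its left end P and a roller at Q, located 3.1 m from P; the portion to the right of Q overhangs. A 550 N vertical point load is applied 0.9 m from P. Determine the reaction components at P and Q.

ΣM about P: Q_y·3.1 − 550·0.9 = 0 → Q_y = 495/3.1 = 159.677 ≈ 159.7 N.
ΣF_y = 0: P_y + 159.677 − 550 = 0 → P_y = 390.3 N.
ΣF_x = 0: no horizontal applied forces, so P_x = 0.

P_x = 0, P_y = 390.3 N, Q_y = 159.7 N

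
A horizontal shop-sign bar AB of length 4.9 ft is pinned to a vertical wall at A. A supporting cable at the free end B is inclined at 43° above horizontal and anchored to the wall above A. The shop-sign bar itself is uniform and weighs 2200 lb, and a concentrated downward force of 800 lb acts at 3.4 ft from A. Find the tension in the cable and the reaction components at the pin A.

ΣM about A: T·sin43°·4.9 − 2200·2.45 − 800·3.4 = 0 → T = 8110/(4.9·0.681998) = 2426.84 ≈ 2427 lb.
ΣF_x = 0: A_x − T·cos43° = 0 → A_x = 2426.84 × 0.731354 = 1775 lb.
ΣF_y = 0: A_y + T·sin43° − 2200 − 800 = 0 → A_y = 3000 − 2426.84 × 0.681998 = 1345 lb.

T = 2427 lb, A_x = 1775 lb, A_y = 1345 lb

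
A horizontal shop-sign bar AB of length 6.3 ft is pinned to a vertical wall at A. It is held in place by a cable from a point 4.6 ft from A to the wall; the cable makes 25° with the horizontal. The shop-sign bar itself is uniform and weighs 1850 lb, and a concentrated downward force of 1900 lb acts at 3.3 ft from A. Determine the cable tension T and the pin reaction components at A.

ΣM about A: T·sin25°·4.6 − 1850·3.15 − 1900·3.3 = 0 → T = 12097.5/(4.6·0.422618) = 6222.86 ≈ 6223 lb.
ΣF_x = 0: A_x − T·cos25° = 0 → A_x = 6222.86 × 0.906308 = 5640 lb.
ΣF_y = 0: A_y + T·sin25° − 1850 − 1900 = 0 → A_y = 3750 − 6222.86 × 0.422618 = 1120 lb.

T = 6223 lb, A_x = 5640 lb, A_y = 1120 lb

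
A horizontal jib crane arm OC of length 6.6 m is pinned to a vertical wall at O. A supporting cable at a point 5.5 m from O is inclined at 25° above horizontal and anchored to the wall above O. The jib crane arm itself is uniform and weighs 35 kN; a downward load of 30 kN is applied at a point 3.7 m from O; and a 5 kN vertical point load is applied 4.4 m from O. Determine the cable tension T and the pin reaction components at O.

ΣM about O: T·sin25°·5.5 − 35·3.3 − 30·3.7 − 5·4.4 = 0 → T = 248.5/(5.5·0.422618) = 106.909 ≈ 106.9 kN.
ΣF_x = 0: O_x − T·cos25° = 0 → O_x = 106.909 × 0.906308 = 96.89 kN.
ΣF_y = 0: O_y + T·sin25° − 35 − 30 − 5 = 0 → O_y = 70 − 106.909 × 0.422618 = 24.82 kN.

T = 106.9 kN, O_x = 96.89 kN, O_y = 24.82 kN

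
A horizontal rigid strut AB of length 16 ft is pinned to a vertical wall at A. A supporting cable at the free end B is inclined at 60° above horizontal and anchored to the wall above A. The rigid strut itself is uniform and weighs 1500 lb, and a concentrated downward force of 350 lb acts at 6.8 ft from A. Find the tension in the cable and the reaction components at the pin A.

T = 1038 lb, A_x = 518.9 lb, A_y = 951.2 lb

ΣM about A: T·sin60°·16 − 1500·8 − 350·6.8 = 0 → T = 14380/(16·0.866025) = 1037.79 ≈ 1038 lb.
ΣF_x = 0: A_x − T·cos60° = 0 → A_x = 1037.79 × 0.5 = 518.9 lb.
ΣF_y = 0: A_y + T·sin60° − 1500 − 350 = 0 → A_y = 1850 − 1037.79 × 0.866025 = 951.2 lb.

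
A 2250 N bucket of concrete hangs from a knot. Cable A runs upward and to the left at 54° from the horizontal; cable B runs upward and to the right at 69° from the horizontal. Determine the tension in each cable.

ΣF_x = 0: −T_A·cos54° + T_B·cos69° = 0 → T_B = 1.64017·T_A.
ΣF_y = 0: T_A·sin54° + T_B·sin69° = 2250.
Substitute: T_A·(0.809017 + 1.64017·0.93358) = 2250 → T_A = 961.437 ≈ 961.4 N.
Then T_B = 1.64017 × 961.437 = 1577 N.

T_A = 961.4 N, T_B = 1577 N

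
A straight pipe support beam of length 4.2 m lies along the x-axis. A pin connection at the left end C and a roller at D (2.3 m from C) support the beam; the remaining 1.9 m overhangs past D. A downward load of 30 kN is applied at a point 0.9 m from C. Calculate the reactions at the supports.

C_x = 0, C_y = 18.26 kN, D_y = 11.74 kN

Taking moments about C: D_y·2.3 − 30·0.9 = 0 → D_y = 27/2.3 = 11.7391 ≈ 11.74 kN.
ΣF_y = 0: C_y + 11.7391 − 30 = 0 → C_y = 18.26 kN.
ΣF_x = 0: no horizontal applied forces, so C_x = 0.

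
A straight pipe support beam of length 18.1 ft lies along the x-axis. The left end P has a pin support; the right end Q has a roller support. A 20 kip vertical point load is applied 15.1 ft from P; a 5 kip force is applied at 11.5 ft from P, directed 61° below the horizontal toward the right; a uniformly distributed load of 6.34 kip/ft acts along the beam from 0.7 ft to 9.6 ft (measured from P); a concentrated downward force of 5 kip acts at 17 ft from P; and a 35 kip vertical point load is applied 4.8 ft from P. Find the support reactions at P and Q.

Resultant of the distributed load: 6.34 × 8.9 = 56.426 kip at 5.15 ft from P.
ΣM about P: Q_y·18.1 − 20·15.1 − 5·sin61°·11.5 − (6.34·8.9)·5.15 − 5·17 − 35·4.8 = 0 → Q_y = 895.885/18.1 = 49.4964 ≈ 49.50 kip.
ΣF_y = 0: P_y + 49.4964 − 20 − 5·sin61° − 6.34·8.9 − 5 − 35 = 0 → P_y = 71.30 kip.
ΣF_x = 0: P_x + 5·cos61° = 0 → P_x = -2.424 kip.

P_x = -2.424 kip, P_y = 71.30 kip, Q_y = 49.50 kip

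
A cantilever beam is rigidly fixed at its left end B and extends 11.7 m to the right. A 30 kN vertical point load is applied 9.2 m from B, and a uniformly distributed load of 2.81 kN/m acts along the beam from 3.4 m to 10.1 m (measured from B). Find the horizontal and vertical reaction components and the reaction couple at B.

B_x = 0, B_y = 48.83 kN, M_B = 403.1 kN·m

Resultant of the distributed load: 2.81 × 6.7 = 18.827 kN at 6.75 m from B.
ΣF_x = 0: B_x = 0.
ΣF_y = 0: B_y − 30 − 2.81·6.7 = 0 → B_y = 48.83 kN.
ΣM about B: M_B − 30·9.2 − (2.81·6.7)·6.75 = 0 → M_B = 403.1 kN·m.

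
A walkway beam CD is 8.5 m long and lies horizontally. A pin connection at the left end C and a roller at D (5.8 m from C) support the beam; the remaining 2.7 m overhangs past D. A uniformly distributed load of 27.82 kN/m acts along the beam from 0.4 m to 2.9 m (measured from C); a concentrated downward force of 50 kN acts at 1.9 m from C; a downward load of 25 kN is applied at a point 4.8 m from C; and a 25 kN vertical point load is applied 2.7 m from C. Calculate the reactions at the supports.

Resultant of the distributed load: 27.82 × 2.5 = 69.55 kN at 1.65 m from C.
Taking moments about C: D_y·5.8 − (27.82·2.5)·1.65 − 50·1.9 − 25·4.8 − 25·2.7 = 0 → D_y = 397.2575/5.8 = 68.4927 ≈ 68.49 kN.
ΣF_y = 0: C_y + 68.4927 − 27.82·2.5 − 50 − 25 − 25 = 0 → C_y = 101.1 kN.
ΣF_x = 0: no horizontal applied forces, so C_x = 0.

C_x = 0, C_y = 101.1 kN, D_y = 68.49 kN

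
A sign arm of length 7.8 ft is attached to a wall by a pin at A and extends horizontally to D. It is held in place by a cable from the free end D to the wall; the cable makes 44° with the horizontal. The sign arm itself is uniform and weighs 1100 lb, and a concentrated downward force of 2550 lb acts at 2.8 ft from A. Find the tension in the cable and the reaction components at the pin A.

T = 2110 lb, A_x = 1517 lb, A_y = 2185 lb

ΣM about A: T·sin44°·7.8 − 1100·3.9 − 2550·2.8 = 0 → T = 11430/(7.8·0.694658) = 2109.51 ≈ 2110 lb.
ΣF_x = 0: A_x − T·cos44° = 0 → A_x = 2109.51 × 0.71934 = 1517 lb.
ΣF_y = 0: A_y + T·sin44° − 1100 − 2550 = 0 → A_y = 3650 − 2109.51 × 0.694658 = 2185 lb.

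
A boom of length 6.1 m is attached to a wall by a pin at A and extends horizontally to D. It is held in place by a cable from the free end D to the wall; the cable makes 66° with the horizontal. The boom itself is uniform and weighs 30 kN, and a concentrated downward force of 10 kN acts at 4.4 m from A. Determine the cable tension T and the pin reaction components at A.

T = 24.32 kN, A_x = 9.890 kN, A_y = 17.79 kN

ΣM about A: T·sin66°·6.1 − 30·3.05 − 10·4.4 = 0 → T = 135.5/(6.1·0.913545) = 24.3153 ≈ 24.32 kN.
ΣF_x = 0: A_x − T·cos66° = 0 → A_x = 24.3153 × 0.406737 = 9.890 kN.
ΣF_y = 0: A_y + T·sin66° − 30 − 10 = 0 → A_y = 40 − 24.3153 × 0.913545 = 17.79 kN.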